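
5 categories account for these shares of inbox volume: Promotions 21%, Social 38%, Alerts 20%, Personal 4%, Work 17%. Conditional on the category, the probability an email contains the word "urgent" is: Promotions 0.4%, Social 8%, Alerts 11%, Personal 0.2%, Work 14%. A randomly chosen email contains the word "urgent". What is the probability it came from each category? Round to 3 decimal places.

Promotions 0.011, Social 0.394, Alerts 0.285, Personal 0.001, Work 0.309

Prior × likelihood for each hypothesis:
  Promotions: 0.21 × 0.004 = 0.00084
  Social: 0.38 × 0.08 = 0.0304
  Alerts: 0.2 × 0.11 = 0.022
  Personal: 0.04 × 0.002 = 0.00008
  Work: 0.17 × 0.14 = 0.0238
Normalizing constant = 0.07712.
P(Promotions | urgent-flag) = 0.00084/0.07712 ≈ 0.011
P(Social | urgent-flag) = 0.0304/0.07712 ≈ 0.394
P(Alerts | urgent-flag) = 0.022/0.07712 ≈ 0.285
P(Personal | urgent-flag) = 0.00008/0.07712 ≈ 0.001
P(Work | urgent-flag) = 0.0238/0.07712 ≈ 0.309
(Check: 0.011+0.394+0.285+0.001+0.309 = 1.000.)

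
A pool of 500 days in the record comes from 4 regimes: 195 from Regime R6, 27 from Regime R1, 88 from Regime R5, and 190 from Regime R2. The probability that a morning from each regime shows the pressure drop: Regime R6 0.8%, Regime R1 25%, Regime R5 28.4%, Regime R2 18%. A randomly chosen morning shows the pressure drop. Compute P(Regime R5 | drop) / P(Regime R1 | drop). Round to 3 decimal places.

3.703

Unnormalized posteriors (prior × likelihood):
  Regime R6: 0.39 × 0.008 = 0.00312
  Regime R1: 0.054 × 0.25 = 0.0135
  Regime R5: 0.176 × 0.284 = 0.049984
  Regime R2: 0.38 × 0.18 = 0.0684
Normalizing constant = 0.135004.
The ratio is 0.049984 / 0.0135 (the normalizer cancels) = 3.703.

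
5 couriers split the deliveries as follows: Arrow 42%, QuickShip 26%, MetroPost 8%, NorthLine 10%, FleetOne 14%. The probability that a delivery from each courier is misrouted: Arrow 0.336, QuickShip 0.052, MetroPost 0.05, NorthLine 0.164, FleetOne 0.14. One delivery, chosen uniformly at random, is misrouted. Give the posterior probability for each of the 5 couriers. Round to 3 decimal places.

Arrow 0.725, QuickShip 0.069, MetroPost 0.021, NorthLine 0.084, FleetOne 0.101

By Bayes' rule, posterior ∝ prior × likelihood:
  Arrow: 0.42 × 0.336 = 0.14112
  QuickShip: 0.26 × 0.052 = 0.01352
  MetroPost: 0.08 × 0.05 = 0.004
  NorthLine: 0.1 × 0.164 = 0.0164
  FleetOne: 0.14 × 0.14 = 0.0196
Total = 0.19464.
P(Arrow | misrouted) = 0.14112/0.19464 ≈ 0.725
P(QuickShip | misrouted) = 0.01352/0.19464 ≈ 0.069
P(MetroPost | misrouted) = 0.004/0.19464 ≈ 0.021
P(NorthLine | misrouted) = 0.0164/0.19464 ≈ 0.084
P(FleetOne | misrouted) = 0.0196/0.19464 ≈ 0.101
(Check: 0.725+0.069+0.021+0.084+0.101 = 1.000.)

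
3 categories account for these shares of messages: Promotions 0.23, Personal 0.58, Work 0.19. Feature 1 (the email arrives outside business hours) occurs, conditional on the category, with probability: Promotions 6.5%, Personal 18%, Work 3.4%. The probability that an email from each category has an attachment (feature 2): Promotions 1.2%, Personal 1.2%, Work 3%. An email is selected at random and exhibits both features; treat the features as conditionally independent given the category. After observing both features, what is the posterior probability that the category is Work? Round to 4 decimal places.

Prior × likelihood for each hypothesis:
  Promotions: 0.23 × 0.065 × 0.012 = 0.0001794
  Personal: 0.58 × 0.18 × 0.012 = 0.0012528
  Work: 0.19 × 0.034 × 0.03 = 0.0001938
Total = 0.001626.
P(Work | evidence) = 0.0001938 / 0.001626 ≈ 0.1192.

0.1192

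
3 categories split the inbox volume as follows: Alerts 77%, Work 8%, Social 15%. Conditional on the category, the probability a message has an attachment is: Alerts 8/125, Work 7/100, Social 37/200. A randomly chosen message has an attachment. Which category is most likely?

Compute prior × likelihood for every hypothesis:
  Alerts: 0.77 × 0.064 = 0.04928
  Work: 0.08 × 0.07 = 0.0056
  Social: 0.15 × 0.185 = 0.02775
Sum = 0.08263.
Largest term belongs to Alerts, so Alerts is most probable.

Alerts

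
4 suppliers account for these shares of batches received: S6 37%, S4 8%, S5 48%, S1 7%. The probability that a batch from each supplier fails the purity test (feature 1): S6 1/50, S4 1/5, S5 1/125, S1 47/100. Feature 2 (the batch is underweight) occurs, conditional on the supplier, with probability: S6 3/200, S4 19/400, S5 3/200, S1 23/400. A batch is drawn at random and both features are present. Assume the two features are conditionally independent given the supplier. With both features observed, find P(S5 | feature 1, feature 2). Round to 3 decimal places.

Prior × likelihood for each hypothesis:
  S6: 0.37 × 0.02 × 0.015 = 0.000111
  S4: 0.08 × 0.2 × 0.0475 = 0.00076
  S5: 0.48 × 0.008 × 0.015 = 0.0000576
  S1: 0.07 × 0.47 × 0.0575 = 0.00189175
Normalizing constant = 0.00282035.
P(S5 | evidence) = 0.0000576 / 0.00282035 ≈ 0.020.

0.020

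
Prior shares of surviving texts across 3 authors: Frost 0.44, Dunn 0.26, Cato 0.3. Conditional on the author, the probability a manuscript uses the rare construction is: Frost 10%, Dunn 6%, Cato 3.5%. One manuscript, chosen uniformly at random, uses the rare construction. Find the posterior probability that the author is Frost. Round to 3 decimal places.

Unnormalized posteriors (prior × likelihood):
  Frost: 0.44 × 0.1 = 0.044
  Dunn: 0.26 × 0.06 = 0.0156
  Cato: 0.3 × 0.035 = 0.0105
Sum = 0.0701.
P(Frost | evidence) = 0.044 / 0.0701 ≈ 0.628.

0.628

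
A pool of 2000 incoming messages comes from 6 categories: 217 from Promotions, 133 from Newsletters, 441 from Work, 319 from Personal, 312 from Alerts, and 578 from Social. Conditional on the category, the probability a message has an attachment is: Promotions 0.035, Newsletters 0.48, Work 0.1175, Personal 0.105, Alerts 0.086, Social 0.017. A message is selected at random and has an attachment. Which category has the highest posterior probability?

Newsletters

Unnormalized posteriors (prior × likelihood):
  Promotions: 0.1085 × 0.035 = 0.0037975
  Newsletters: 0.0665 × 0.48 = 0.03192
  Work: 0.2205 × 0.1175 = 0.02590875
  Personal: 0.1595 × 0.105 = 0.0167475
  Alerts: 0.156 × 0.086 = 0.013416
  Social: 0.289 × 0.017 = 0.004913
Normalizing constant = 0.09670275.
Largest term belongs to Newsletters, so Newsletters is most probable.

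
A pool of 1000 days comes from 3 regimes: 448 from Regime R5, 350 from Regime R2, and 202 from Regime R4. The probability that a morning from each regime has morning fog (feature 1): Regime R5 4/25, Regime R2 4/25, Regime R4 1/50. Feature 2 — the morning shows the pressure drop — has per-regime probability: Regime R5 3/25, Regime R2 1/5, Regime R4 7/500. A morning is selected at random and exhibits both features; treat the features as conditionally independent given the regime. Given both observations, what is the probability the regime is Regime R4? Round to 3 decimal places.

0.003

By Bayes' rule, posterior ∝ prior × likelihood:
  Regime R5: 0.448 × 0.16 × 0.12 = 0.0086016
  Regime R2: 0.35 × 0.16 × 0.2 = 0.0112
  Regime R4: 0.202 × 0.02 × 0.014 = 0.00005656
Total = 0.01985816.
P(Regime R4 | evidence) = 0.00005656 / 0.01985816 ≈ 0.003.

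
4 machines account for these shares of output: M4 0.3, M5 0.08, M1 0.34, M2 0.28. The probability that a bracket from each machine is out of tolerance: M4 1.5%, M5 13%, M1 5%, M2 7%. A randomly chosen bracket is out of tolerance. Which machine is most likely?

By Bayes' rule, posterior ∝ prior × likelihood:
  M4: 0.3 × 0.015 = 0.0045
  M5: 0.08 × 0.13 = 0.0104
  M1: 0.34 × 0.05 = 0.017
  M2: 0.28 × 0.07 = 0.0196
Normalizing constant = 0.0515.
Largest term belongs to M2, so M2 is most probable.

M2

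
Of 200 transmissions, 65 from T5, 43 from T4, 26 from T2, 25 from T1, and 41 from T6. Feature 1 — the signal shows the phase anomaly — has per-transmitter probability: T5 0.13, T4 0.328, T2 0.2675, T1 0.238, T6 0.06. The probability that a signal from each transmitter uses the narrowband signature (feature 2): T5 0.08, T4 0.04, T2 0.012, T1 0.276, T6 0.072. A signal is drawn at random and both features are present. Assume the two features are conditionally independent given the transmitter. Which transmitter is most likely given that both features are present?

Prior × likelihood for each hypothesis:
  T5: 0.325 × 0.13 × 0.08 = 0.00338
  T4: 0.215 × 0.328 × 0.04 = 0.0028208
  T2: 0.13 × 0.2675 × 0.012 = 0.0004173
  T1: 0.125 × 0.238 × 0.276 = 0.008211
  T6: 0.205 × 0.06 × 0.072 = 0.0008856
Normalizing constant = 0.0157147.
Largest term belongs to T1, so T1 is most probable.

T1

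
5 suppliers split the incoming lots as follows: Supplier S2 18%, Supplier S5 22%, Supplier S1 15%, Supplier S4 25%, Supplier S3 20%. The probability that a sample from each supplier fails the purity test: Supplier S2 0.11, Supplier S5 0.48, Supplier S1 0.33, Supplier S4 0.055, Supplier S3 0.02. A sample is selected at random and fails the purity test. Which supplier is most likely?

Supplier S5

By Bayes' rule, posterior ∝ prior × likelihood:
  Supplier S2: 0.18 × 0.11 = 0.0198
  Supplier S5: 0.22 × 0.48 = 0.1056
  Supplier S1: 0.15 × 0.33 = 0.0495
  Supplier S4: 0.25 × 0.055 = 0.01375
  Supplier S3: 0.2 × 0.02 = 0.004
Sum = 0.19265.
Largest term belongs to Supplier S5, so Supplier S5 is most probable.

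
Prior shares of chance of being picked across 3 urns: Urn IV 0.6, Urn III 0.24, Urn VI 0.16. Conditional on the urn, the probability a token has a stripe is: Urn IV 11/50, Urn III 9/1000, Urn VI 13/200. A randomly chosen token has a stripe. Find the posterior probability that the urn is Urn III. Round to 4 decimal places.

Compute prior × likelihood for every hypothesis:
  Urn IV: 0.6 × 0.22 = 0.132
  Urn III: 0.24 × 0.009 = 0.00216
  Urn VI: 0.16 × 0.065 = 0.0104
Total = 0.14456.
P(Urn III | evidence) = 0.00216 / 0.14456 ≈ 0.0149.

0.0149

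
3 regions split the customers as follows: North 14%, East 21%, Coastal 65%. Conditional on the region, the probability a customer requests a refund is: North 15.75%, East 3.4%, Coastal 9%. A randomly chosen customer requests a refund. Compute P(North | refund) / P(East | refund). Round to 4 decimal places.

3.0882

By Bayes' rule, posterior ∝ prior × likelihood:
  North: 0.14 × 0.1575 = 0.02205
  East: 0.21 × 0.034 = 0.00714
  Coastal: 0.65 × 0.09 = 0.0585
Normalizing constant = 0.08769.
The ratio is 0.02205 / 0.00714 (the normalizer cancels) = 3.0882.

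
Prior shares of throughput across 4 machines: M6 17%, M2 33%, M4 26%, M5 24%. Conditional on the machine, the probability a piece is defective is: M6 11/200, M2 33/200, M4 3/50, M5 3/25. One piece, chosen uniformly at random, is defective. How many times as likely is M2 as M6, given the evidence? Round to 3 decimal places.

Prior × likelihood for each hypothesis:
  M6: 0.17 × 0.055 = 0.00935
  M2: 0.33 × 0.165 = 0.05445
  M4: 0.26 × 0.06 = 0.0156
  M5: 0.24 × 0.12 = 0.0288
Normalizing constant = 0.1082.
The ratio is 0.05445 / 0.00935 (the normalizer cancels) = 5.824.

5.824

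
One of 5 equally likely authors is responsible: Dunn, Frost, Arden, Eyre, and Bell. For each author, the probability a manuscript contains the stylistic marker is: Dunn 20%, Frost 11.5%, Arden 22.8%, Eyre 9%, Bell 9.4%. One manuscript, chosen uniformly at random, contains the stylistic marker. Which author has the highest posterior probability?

Arden

Since the prior is uniform, the posterior is proportional to the likelihood:
  Dunn: 0.2
  Frost: 0.115
  Arden: 0.228
  Eyre: 0.09
  Bell: 0.094
Total = 0.727.
Largest term belongs to Arden, so Arden is most probable.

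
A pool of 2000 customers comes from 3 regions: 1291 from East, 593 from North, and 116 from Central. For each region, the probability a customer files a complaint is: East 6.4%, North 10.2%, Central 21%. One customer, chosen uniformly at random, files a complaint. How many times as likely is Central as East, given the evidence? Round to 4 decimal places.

0.2948

Prior × likelihood for each hypothesis:
  East: 0.6455 × 0.064 = 0.041312
  North: 0.2965 × 0.102 = 0.030243
  Central: 0.058 × 0.21 = 0.01218
Total = 0.083735.
The ratio is 0.01218 / 0.041312 (the normalizer cancels) = 0.2948.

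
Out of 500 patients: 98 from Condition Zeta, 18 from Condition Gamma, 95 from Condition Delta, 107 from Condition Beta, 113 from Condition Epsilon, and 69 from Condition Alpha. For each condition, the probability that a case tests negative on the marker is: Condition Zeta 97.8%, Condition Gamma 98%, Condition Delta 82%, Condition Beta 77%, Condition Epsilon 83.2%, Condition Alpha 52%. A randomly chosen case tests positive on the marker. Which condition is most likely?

Condition Alpha

Taking complements, P(marker-positive | each) = Condition Zeta 0.022, Condition Gamma 0.02, Condition Delta 0.18, Condition Beta 0.23, Condition Epsilon 0.168, Condition Alpha 0.48.
Unnormalized posteriors (prior × likelihood):
  Condition Zeta: 0.196 × 0.022 = 0.004312
  Condition Gamma: 0.036 × 0.02 = 0.00072
  Condition Delta: 0.19 × 0.18 = 0.0342
  Condition Beta: 0.214 × 0.23 = 0.04922
  Condition Epsilon: 0.226 × 0.168 = 0.037968
  Condition Alpha: 0.138 × 0.48 = 0.06624
Normalizing constant = 0.19266.
Largest term belongs to Condition Alpha, so Condition Alpha is most probable.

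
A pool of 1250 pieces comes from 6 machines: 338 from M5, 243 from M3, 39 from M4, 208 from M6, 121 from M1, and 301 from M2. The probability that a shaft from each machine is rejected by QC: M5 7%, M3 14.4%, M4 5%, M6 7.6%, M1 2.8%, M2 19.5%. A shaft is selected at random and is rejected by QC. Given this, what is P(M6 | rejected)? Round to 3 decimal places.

Prior × likelihood for each hypothesis:
  M5: 0.2704 × 0.07 = 0.018928
  M3: 0.1944 × 0.144 = 0.0279936
  M4: 0.0312 × 0.05 = 0.00156
  M6: 0.1664 × 0.076 = 0.0126464
  M1: 0.0968 × 0.028 = 0.0027104
  M2: 0.2408 × 0.195 = 0.046956
Normalizing constant = 0.1107944.
P(M6 | evidence) = 0.0126464 / 0.1107944 ≈ 0.114.

0.114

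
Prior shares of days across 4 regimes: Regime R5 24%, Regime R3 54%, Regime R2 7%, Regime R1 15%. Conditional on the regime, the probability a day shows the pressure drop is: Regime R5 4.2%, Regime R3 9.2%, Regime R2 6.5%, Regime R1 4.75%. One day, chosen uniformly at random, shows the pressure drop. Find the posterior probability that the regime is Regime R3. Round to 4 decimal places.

0.6955

Unnormalized posteriors (prior × likelihood):
  Regime R5: 0.24 × 0.042 = 0.01008
  Regime R3: 0.54 × 0.092 = 0.04968
  Regime R2: 0.07 × 0.065 = 0.00455
  Regime R1: 0.15 × 0.0475 = 0.007125
Sum = 0.071435.
P(Regime R3 | evidence) = 0.04968 / 0.071435 ≈ 0.6955.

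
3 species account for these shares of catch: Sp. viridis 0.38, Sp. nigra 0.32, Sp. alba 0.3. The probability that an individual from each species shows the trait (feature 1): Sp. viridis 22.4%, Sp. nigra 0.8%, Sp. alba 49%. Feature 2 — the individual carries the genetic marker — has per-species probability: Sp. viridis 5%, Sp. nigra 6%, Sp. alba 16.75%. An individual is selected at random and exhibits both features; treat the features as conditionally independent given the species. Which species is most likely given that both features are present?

By Bayes' rule, posterior ∝ prior × likelihood:
  Sp. viridis: 0.38 × 0.224 × 0.05 = 0.004256
  Sp. nigra: 0.32 × 0.008 × 0.06 = 0.0001536
  Sp. alba: 0.3 × 0.49 × 0.1675 = 0.0246225
Total = 0.0290321.
Largest term belongs to Sp. alba, so Sp. alba is most probable.

Sp. alba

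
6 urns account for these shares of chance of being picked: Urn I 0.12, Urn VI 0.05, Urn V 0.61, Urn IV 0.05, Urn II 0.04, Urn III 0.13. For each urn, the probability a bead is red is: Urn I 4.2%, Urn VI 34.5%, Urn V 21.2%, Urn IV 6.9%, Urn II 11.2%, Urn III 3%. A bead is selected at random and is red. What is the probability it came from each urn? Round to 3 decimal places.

Urn I 0.031, Urn VI 0.106, Urn V 0.791, Urn IV 0.021, Urn II 0.027, Urn III 0.024

By Bayes' rule, posterior ∝ prior × likelihood:
  Urn I: 0.12 × 0.042 = 0.00504
  Urn VI: 0.05 × 0.345 = 0.01725
  Urn V: 0.61 × 0.212 = 0.12932
  Urn IV: 0.05 × 0.069 = 0.00345
  Urn II: 0.04 × 0.112 = 0.00448
  Urn III: 0.13 × 0.03 = 0.0039
Sum = 0.16344.
P(Urn I | red) = 0.00504/0.16344 ≈ 0.031
P(Urn VI | red) = 0.01725/0.16344 ≈ 0.106
P(Urn V | red) = 0.12932/0.16344 ≈ 0.791
P(Urn IV | red) = 0.00345/0.16344 ≈ 0.021
P(Urn II | red) = 0.00448/0.16344 ≈ 0.027
P(Urn III | red) = 0.0039/0.16344 ≈ 0.024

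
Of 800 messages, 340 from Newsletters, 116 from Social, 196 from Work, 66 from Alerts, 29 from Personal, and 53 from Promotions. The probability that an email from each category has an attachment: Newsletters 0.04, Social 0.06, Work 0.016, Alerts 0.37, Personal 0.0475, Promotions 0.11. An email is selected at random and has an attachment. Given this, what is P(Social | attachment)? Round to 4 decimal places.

Unnormalized posteriors (prior × likelihood):
  Newsletters: 0.425 × 0.04 = 0.017
  Social: 0.145 × 0.06 = 0.0087
  Work: 0.245 × 0.016 = 0.00392
  Alerts: 0.0825 × 0.37 = 0.030525
  Personal: 0.03625 × 0.0475 = 0.001721875
  Promotions: 0.06625 × 0.11 = 0.0072875
Normalizing constant = 0.069154375.
P(Social | evidence) = 0.0087 / 0.069154375 ≈ 0.1258.

0.1258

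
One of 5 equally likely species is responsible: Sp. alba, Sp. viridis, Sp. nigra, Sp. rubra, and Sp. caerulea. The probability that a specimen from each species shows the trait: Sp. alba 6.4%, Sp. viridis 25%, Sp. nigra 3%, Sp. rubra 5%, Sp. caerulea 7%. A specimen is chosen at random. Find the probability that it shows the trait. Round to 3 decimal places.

With a uniform prior (1/5 each), posterior ∝ likelihood:
  Sp. alba: 0.064
  Sp. viridis: 0.25
  Sp. nigra: 0.03
  Sp. rubra: 0.05
  Sp. caerulea: 0.07
P(trait) = (1/5) × (0.064 + 0.25 + 0.03 + 0.05 + 0.07) = 0.464/5 ≈ 0.093.

0.093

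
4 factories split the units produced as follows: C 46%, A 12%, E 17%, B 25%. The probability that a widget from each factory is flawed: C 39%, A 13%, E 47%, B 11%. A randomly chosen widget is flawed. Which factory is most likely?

C

By Bayes' rule, posterior ∝ prior × likelihood:
  C: 0.46 × 0.39 = 0.1794
  A: 0.12 × 0.13 = 0.0156
  E: 0.17 × 0.47 = 0.0799
  B: 0.25 × 0.11 = 0.0275
Normalizing constant = 0.3024.
Largest term belongs to C, so C is most probable.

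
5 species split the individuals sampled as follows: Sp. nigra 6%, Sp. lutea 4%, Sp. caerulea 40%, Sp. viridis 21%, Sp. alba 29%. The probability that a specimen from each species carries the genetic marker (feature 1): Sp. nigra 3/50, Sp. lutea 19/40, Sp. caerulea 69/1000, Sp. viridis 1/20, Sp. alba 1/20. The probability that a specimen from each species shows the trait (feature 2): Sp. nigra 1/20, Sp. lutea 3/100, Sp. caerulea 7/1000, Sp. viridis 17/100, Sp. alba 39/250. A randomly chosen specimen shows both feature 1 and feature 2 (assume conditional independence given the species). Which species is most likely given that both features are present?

Sp. alba

Compute prior × likelihood for every hypothesis:
  Sp. nigra: 0.06 × 0.06 × 0.05 = 0.00018
  Sp. lutea: 0.04 × 0.475 × 0.03 = 0.00057
  Sp. caerulea: 0.4 × 0.069 × 0.007 = 0.0001932
  Sp. viridis: 0.21 × 0.05 × 0.17 = 0.001785
  Sp. alba: 0.29 × 0.05 × 0.156 = 0.002262
Normalizing constant = 0.0049902.
Largest term belongs to Sp. alba, so Sp. alba is most probable.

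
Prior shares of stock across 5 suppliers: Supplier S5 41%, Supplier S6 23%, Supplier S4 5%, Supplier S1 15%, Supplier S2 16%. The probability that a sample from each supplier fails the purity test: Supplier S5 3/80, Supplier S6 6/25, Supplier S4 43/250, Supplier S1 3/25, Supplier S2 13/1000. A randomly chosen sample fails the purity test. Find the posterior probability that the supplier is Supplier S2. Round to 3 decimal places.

0.021

By Bayes' rule, posterior ∝ prior × likelihood:
  Supplier S5: 0.41 × 0.0375 = 0.015375
  Supplier S6: 0.23 × 0.24 = 0.0552
  Supplier S4: 0.05 × 0.172 = 0.0086
  Supplier S1: 0.15 × 0.12 = 0.018
  Supplier S2: 0.16 × 0.013 = 0.00208
Normalizing constant = 0.099255.
P(Supplier S2 | evidence) = 0.00208 / 0.099255 ≈ 0.021.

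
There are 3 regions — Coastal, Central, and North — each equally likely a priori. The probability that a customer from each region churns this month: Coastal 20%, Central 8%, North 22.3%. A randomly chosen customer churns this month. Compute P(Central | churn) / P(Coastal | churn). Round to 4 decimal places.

With a uniform prior (1/3 each), posterior ∝ likelihood:
  Coastal: 0.2
  Central: 0.08
  North: 0.223
Normalizing constant = 0.503.
The ratio is 0.08 / 0.2 (the normalizer cancels) = 0.4000.

0.4000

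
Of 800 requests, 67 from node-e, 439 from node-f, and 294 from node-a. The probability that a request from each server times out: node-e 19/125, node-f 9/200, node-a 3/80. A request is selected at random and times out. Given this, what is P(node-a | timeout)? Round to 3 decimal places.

Prior × likelihood for each hypothesis:
  node-e: 0.08375 × 0.152 = 0.01273
  node-f: 0.54875 × 0.045 = 0.02469375
  node-a: 0.3675 × 0.0375 = 0.01378125
Total = 0.051205.
P(node-a | evidence) = 0.01378125 / 0.051205 ≈ 0.269.

0.269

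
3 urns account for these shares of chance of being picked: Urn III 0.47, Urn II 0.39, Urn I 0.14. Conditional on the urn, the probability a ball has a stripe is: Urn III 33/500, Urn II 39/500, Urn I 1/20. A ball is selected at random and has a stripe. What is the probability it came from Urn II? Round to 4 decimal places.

Compute prior × likelihood for every hypothesis:
  Urn III: 0.47 × 0.066 = 0.03102
  Urn II: 0.39 × 0.078 = 0.03042
  Urn I: 0.14 × 0.05 = 0.007
Total = 0.06844.
P(Urn II | evidence) = 0.03042 / 0.06844 ≈ 0.4445.

0.4445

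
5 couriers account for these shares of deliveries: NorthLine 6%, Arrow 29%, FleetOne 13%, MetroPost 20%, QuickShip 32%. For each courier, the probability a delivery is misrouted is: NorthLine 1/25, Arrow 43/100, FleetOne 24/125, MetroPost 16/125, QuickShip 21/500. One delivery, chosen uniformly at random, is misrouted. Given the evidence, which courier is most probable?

Compute prior × likelihood for every hypothesis:
  NorthLine: 0.06 × 0.04 = 0.0024
  Arrow: 0.29 × 0.43 = 0.1247
  FleetOne: 0.13 × 0.192 = 0.02496
  MetroPost: 0.2 × 0.128 = 0.0256
  QuickShip: 0.32 × 0.042 = 0.01344
Sum = 0.1911.
Largest term belongs to Arrow, so Arrow is most probable.

Arrow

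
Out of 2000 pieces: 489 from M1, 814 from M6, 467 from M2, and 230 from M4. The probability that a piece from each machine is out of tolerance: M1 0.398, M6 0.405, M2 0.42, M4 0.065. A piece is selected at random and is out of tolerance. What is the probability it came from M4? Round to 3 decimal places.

0.020

By Bayes' rule, posterior ∝ prior × likelihood:
  M1: 0.2445 × 0.398 = 0.097311
  M6: 0.407 × 0.405 = 0.164835
  M2: 0.2335 × 0.42 = 0.09807
  M4: 0.115 × 0.065 = 0.007475
Total = 0.367691.
P(M4 | evidence) = 0.007475 / 0.367691 ≈ 0.020.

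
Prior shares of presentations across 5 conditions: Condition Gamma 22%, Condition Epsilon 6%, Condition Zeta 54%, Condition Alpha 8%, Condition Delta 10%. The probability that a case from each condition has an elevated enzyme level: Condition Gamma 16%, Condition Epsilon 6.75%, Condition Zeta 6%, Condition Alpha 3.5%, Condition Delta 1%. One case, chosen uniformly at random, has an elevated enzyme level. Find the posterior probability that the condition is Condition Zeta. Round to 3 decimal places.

Compute prior × likelihood for every hypothesis:
  Condition Gamma: 0.22 × 0.16 = 0.0352
  Condition Epsilon: 0.06 × 0.0675 = 0.00405
  Condition Zeta: 0.54 × 0.06 = 0.0324
  Condition Alpha: 0.08 × 0.035 = 0.0028
  Condition Delta: 0.1 × 0.01 = 0.001
Sum = 0.07545.
P(Condition Zeta | evidence) = 0.0324 / 0.07545 ≈ 0.429.

0.429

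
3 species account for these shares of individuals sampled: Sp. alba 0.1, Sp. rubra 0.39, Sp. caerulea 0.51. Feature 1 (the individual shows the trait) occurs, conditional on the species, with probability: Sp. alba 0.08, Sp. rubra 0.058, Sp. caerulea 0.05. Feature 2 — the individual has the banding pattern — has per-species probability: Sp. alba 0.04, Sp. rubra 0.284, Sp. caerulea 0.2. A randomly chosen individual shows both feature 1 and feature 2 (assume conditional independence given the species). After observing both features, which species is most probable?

Sp. rubra

Compute prior × likelihood for every hypothesis:
  Sp. alba: 0.1 × 0.08 × 0.04 = 0.00032
  Sp. rubra: 0.39 × 0.058 × 0.284 = 0.00642408
  Sp. caerulea: 0.51 × 0.05 × 0.2 = 0.0051
Normalizing constant = 0.01184408.
Largest term belongs to Sp. rubra, so Sp. rubra is most probable.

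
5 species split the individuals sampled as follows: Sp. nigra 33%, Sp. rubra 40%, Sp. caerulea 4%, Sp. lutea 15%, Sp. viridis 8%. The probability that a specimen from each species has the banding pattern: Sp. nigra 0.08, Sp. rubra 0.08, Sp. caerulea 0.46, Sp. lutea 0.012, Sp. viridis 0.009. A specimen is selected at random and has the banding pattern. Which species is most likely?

Prior × likelihood for each hypothesis:
  Sp. nigra: 0.33 × 0.08 = 0.0264
  Sp. rubra: 0.4 × 0.08 = 0.032
  Sp. caerulea: 0.04 × 0.46 = 0.0184
  Sp. lutea: 0.15 × 0.012 = 0.0018
  Sp. viridis: 0.08 × 0.009 = 0.00072
Total = 0.07932.
Largest term belongs to Sp. rubra, so Sp. rubra is most probable.

Sp. rubra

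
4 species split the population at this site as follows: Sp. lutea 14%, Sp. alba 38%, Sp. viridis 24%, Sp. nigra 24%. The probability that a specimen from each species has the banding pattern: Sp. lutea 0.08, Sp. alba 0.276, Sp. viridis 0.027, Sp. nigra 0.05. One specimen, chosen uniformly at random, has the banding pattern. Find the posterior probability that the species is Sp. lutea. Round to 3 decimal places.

0.083

Prior × likelihood for each hypothesis:
  Sp. lutea: 0.14 × 0.08 = 0.0112
  Sp. alba: 0.38 × 0.276 = 0.10488
  Sp. viridis: 0.24 × 0.027 = 0.00648
  Sp. nigra: 0.24 × 0.05 = 0.012
Sum = 0.13456.
P(Sp. lutea | evidence) = 0.0112 / 0.13456 ≈ 0.083.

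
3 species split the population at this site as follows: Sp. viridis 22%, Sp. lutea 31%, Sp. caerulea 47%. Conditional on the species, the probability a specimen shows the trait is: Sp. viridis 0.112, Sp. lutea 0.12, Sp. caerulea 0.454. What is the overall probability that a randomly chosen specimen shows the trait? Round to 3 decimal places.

0.275

Unnormalized posteriors (prior × likelihood):
  Sp. viridis: 0.22 × 0.112 = 0.02464
  Sp. lutea: 0.31 × 0.12 = 0.0372
  Sp. caerulea: 0.47 × 0.454 = 0.21338
P(trait) = 0.02464 + 0.0372 + 0.21338 = 0.27522 → 0.275.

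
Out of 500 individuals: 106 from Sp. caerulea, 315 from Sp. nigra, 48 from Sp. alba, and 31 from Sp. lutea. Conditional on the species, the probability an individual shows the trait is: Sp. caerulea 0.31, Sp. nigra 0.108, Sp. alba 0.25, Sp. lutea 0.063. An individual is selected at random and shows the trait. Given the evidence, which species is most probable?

Compute prior × likelihood for every hypothesis:
  Sp. caerulea: 0.212 × 0.31 = 0.06572
  Sp. nigra: 0.63 × 0.108 = 0.06804
  Sp. alba: 0.096 × 0.25 = 0.024
  Sp. lutea: 0.062 × 0.063 = 0.003906
Normalizing constant = 0.161666.
Largest term belongs to Sp. nigra, so Sp. nigra is most probable.

Sp. nigra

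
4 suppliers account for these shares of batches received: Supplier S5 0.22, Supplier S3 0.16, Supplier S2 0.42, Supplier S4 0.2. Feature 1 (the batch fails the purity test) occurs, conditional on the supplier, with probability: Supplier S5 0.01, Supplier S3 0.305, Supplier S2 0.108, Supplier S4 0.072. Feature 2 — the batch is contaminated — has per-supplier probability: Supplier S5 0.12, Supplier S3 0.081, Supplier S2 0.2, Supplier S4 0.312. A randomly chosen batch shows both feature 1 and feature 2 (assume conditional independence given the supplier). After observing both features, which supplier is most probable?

Supplier S2

Compute prior × likelihood for every hypothesis:
  Supplier S5: 0.22 × 0.01 × 0.12 = 0.000264
  Supplier S3: 0.16 × 0.305 × 0.081 = 0.0039528
  Supplier S2: 0.42 × 0.108 × 0.2 = 0.009072
  Supplier S4: 0.2 × 0.072 × 0.312 = 0.0044928
Normalizing constant = 0.0177816.
Largest term belongs to Supplier S2, so Supplier S2 is most probable.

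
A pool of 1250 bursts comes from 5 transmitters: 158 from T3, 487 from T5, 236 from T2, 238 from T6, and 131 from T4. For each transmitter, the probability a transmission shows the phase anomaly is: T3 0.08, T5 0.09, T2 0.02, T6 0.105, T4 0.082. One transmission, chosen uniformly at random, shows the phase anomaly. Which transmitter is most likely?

T5

Unnormalized posteriors (prior × likelihood):
  T3: 0.1264 × 0.08 = 0.010112
  T5: 0.3896 × 0.09 = 0.035064
  T2: 0.1888 × 0.02 = 0.003776
  T6: 0.1904 × 0.105 = 0.019992
  T4: 0.1048 × 0.082 = 0.0085936
Total = 0.0775376.
Largest term belongs to T5, so T5 is most probable.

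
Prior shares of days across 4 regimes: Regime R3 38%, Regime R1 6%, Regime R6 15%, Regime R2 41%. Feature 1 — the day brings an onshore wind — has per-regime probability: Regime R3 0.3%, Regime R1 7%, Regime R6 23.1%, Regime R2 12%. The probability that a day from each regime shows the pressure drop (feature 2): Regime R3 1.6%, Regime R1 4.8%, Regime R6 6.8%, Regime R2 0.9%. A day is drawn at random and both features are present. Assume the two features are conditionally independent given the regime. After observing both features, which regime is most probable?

Regime R6

Compute prior × likelihood for every hypothesis:
  Regime R3: 0.38 × 0.003 × 0.016 = 0.00001824
  Regime R1: 0.06 × 0.07 × 0.048 = 0.0002016
  Regime R6: 0.15 × 0.231 × 0.068 = 0.0023562
  Regime R2: 0.41 × 0.12 × 0.009 = 0.0004428
Total = 0.00301884.
Largest term belongs to Regime R6, so Regime R6 is most probable.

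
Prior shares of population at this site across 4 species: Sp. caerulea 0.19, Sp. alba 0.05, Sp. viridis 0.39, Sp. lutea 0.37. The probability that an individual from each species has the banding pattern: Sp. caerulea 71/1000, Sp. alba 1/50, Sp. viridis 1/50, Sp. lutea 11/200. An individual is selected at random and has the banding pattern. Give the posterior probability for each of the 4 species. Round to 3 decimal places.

Sp. caerulea 0.316, Sp. alba 0.023, Sp. viridis 0.183, Sp. lutea 0.477

Prior × likelihood for each hypothesis:
  Sp. caerulea: 0.19 × 0.071 = 0.01349
  Sp. alba: 0.05 × 0.02 = 0.001
  Sp. viridis: 0.39 × 0.02 = 0.0078
  Sp. lutea: 0.37 × 0.055 = 0.02035
Sum = 0.04264.
P(Sp. caerulea | banded) = 0.01349/0.04264 ≈ 0.316
P(Sp. alba | banded) = 0.001/0.04264 ≈ 0.023
P(Sp. viridis | banded) = 0.0078/0.04264 ≈ 0.183
P(Sp. lutea | banded) = 0.02035/0.04264 ≈ 0.477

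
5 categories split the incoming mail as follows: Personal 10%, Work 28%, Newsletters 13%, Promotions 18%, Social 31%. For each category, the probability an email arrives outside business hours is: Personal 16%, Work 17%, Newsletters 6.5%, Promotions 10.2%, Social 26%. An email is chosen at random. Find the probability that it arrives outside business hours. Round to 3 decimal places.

Compute prior × likelihood for every hypothesis:
  Personal: 0.1 × 0.16 = 0.016
  Work: 0.28 × 0.17 = 0.0476
  Newsletters: 0.13 × 0.065 = 0.00845
  Promotions: 0.18 × 0.102 = 0.01836
  Social: 0.31 × 0.26 = 0.0806
P(off-hours) = 0.016 + 0.0476 + 0.00845 + 0.01836 + 0.0806 = 0.17101 → 0.171.

0.171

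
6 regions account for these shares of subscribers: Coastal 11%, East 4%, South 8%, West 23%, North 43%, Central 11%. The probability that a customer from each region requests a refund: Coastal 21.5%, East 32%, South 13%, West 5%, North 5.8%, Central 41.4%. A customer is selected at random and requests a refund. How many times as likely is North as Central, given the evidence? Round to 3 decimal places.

Prior × likelihood for each hypothesis:
  Coastal: 0.11 × 0.215 = 0.02365
  East: 0.04 × 0.32 = 0.0128
  South: 0.08 × 0.13 = 0.0104
  West: 0.23 × 0.05 = 0.0115
  North: 0.43 × 0.058 = 0.02494
  Central: 0.11 × 0.414 = 0.04554
Normalizing constant = 0.12883.
The ratio is 0.02494 / 0.04554 (the normalizer cancels) = 0.548.

0.548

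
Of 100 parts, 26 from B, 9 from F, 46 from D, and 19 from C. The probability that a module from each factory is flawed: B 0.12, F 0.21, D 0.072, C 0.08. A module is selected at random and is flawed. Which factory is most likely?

D

Unnormalized posteriors (prior × likelihood):
  B: 0.26 × 0.12 = 0.0312
  F: 0.09 × 0.21 = 0.0189
  D: 0.46 × 0.072 = 0.03312
  C: 0.19 × 0.08 = 0.0152
Normalizing constant = 0.09842.
Largest term belongs to D, so D is most probable.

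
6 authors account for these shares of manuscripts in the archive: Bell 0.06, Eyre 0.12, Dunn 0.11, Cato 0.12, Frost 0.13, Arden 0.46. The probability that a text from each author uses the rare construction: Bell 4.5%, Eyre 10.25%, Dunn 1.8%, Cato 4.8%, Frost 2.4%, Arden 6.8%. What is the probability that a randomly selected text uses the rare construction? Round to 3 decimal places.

0.057

Unnormalized posteriors (prior × likelihood):
  Bell: 0.06 × 0.045 = 0.0027
  Eyre: 0.12 × 0.1025 = 0.0123
  Dunn: 0.11 × 0.018 = 0.00198
  Cato: 0.12 × 0.048 = 0.00576
  Frost: 0.13 × 0.024 = 0.00312
  Arden: 0.46 × 0.068 = 0.03128
P(rare-form) = 0.0027 + 0.0123 + 0.00198 + 0.00576 + 0.00312 + 0.03128 = 0.05714 → 0.057.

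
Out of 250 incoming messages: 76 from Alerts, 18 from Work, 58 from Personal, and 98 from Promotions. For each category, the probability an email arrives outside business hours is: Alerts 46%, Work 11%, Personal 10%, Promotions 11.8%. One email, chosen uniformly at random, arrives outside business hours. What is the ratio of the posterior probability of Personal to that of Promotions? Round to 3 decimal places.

0.502

By Bayes' rule, posterior ∝ prior × likelihood:
  Alerts: 0.304 × 0.46 = 0.13984
  Work: 0.072 × 0.11 = 0.00792
  Personal: 0.232 × 0.1 = 0.0232
  Promotions: 0.392 × 0.118 = 0.046256
Normalizing constant = 0.217216.
The ratio is 0.0232 / 0.046256 (the normalizer cancels) = 0.502.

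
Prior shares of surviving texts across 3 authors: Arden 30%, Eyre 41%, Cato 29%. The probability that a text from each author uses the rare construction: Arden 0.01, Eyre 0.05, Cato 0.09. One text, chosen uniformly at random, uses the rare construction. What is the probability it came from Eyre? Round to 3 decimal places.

Prior × likelihood for each hypothesis:
  Arden: 0.3 × 0.01 = 0.003
  Eyre: 0.41 × 0.05 = 0.0205
  Cato: 0.29 × 0.09 = 0.0261
Sum = 0.0496.
P(Eyre | evidence) = 0.0205 / 0.0496 ≈ 0.413.

0.413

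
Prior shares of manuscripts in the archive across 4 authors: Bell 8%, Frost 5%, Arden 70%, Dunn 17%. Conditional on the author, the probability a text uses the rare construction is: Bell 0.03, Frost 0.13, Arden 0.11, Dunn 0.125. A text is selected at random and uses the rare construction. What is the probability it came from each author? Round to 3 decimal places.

Bell 0.022, Frost 0.061, Arden 0.719, Dunn 0.198

Compute prior × likelihood for every hypothesis:
  Bell: 0.08 × 0.03 = 0.0024
  Frost: 0.05 × 0.13 = 0.0065
  Arden: 0.7 × 0.11 = 0.077
  Dunn: 0.17 × 0.125 = 0.02125
Total = 0.10715.
P(Bell | rare-form) = 0.0024/0.10715 ≈ 0.022
P(Frost | rare-form) = 0.0065/0.10715 ≈ 0.061
P(Arden | rare-form) = 0.077/0.10715 ≈ 0.719
P(Dunn | rare-form) = 0.02125/0.10715 ≈ 0.198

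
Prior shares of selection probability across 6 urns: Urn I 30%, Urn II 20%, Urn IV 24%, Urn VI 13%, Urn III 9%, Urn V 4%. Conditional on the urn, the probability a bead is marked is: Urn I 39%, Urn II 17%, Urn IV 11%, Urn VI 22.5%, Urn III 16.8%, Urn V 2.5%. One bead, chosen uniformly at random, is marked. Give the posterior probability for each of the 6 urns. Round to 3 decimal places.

Urn I 0.525, Urn II 0.153, Urn IV 0.119, Urn VI 0.131, Urn III 0.068, Urn V 0.004

Prior × likelihood for each hypothesis:
  Urn I: 0.3 × 0.39 = 0.117
  Urn II: 0.2 × 0.17 = 0.034
  Urn IV: 0.24 × 0.11 = 0.0264
  Urn VI: 0.13 × 0.225 = 0.02925
  Urn III: 0.09 × 0.168 = 0.01512
  Urn V: 0.04 × 0.025 = 0.001
Total = 0.22277.
P(Urn I | marked) = 0.117/0.22277 ≈ 0.525
P(Urn II | marked) = 0.034/0.22277 ≈ 0.153
P(Urn IV | marked) = 0.0264/0.22277 ≈ 0.119
P(Urn VI | marked) = 0.02925/0.22277 ≈ 0.131
P(Urn III | marked) = 0.01512/0.22277 ≈ 0.068
P(Urn V | marked) = 0.001/0.22277 ≈ 0.004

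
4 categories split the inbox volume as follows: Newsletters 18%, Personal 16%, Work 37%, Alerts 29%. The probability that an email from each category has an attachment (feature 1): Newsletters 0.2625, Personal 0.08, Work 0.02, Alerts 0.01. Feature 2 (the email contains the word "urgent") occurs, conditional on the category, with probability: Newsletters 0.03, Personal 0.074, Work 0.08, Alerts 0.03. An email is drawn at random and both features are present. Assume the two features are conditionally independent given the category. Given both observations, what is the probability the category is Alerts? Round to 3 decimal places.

0.029

Compute prior × likelihood for every hypothesis:
  Newsletters: 0.18 × 0.2625 × 0.03 = 0.0014175
  Personal: 0.16 × 0.08 × 0.074 = 0.0009472
  Work: 0.37 × 0.02 × 0.08 = 0.000592
  Alerts: 0.29 × 0.01 × 0.03 = 0.000087
Total = 0.0030437.
P(Alerts | evidence) = 0.000087 / 0.0030437 ≈ 0.029.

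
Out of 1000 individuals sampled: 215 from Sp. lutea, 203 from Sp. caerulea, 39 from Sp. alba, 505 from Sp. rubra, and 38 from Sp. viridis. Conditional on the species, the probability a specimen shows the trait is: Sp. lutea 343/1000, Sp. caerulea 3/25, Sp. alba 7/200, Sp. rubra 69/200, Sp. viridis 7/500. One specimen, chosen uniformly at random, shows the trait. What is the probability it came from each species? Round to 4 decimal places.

By Bayes' rule, posterior ∝ prior × likelihood:
  Sp. lutea: 0.215 × 0.343 = 0.073745
  Sp. caerulea: 0.203 × 0.12 = 0.02436
  Sp. alba: 0.039 × 0.035 = 0.001365
  Sp. rubra: 0.505 × 0.345 = 0.174225
  Sp. viridis: 0.038 × 0.014 = 0.000532
Total = 0.274227.
P(Sp. lutea | trait) = 0.073745/0.274227 ≈ 0.2689
P(Sp. caerulea | trait) = 0.02436/0.274227 ≈ 0.0888
P(Sp. alba | trait) = 0.001365/0.274227 ≈ 0.0050
P(Sp. rubra | trait) = 0.174225/0.274227 ≈ 0.6353
P(Sp. viridis | trait) = 0.000532/0.274227 ≈ 0.0019
(Check: 0.2689+0.0888+0.0050+0.6353+0.0019 = 0.9999.)

Sp. lutea 0.2689, Sp. caerulea 0.0888, Sp. alba 0.0050, Sp. rubra 0.6353, Sp. viridis 0.0019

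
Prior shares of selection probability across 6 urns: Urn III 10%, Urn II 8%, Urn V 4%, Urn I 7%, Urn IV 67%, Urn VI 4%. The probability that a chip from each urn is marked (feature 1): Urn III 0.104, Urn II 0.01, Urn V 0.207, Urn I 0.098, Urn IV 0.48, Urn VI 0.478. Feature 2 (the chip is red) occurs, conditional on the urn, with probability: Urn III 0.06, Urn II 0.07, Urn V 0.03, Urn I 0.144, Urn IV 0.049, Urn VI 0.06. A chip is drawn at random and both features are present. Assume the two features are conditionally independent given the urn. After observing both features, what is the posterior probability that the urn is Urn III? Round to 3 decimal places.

0.033

Prior × likelihood for each hypothesis:
  Urn III: 0.1 × 0.104 × 0.06 = 0.000624
  Urn II: 0.08 × 0.01 × 0.07 = 0.000056
  Urn V: 0.04 × 0.207 × 0.03 = 0.0002484
  Urn I: 0.07 × 0.098 × 0.144 = 0.00098784
  Urn IV: 0.67 × 0.48 × 0.049 = 0.0157584
  Urn VI: 0.04 × 0.478 × 0.06 = 0.0011472
Normalizing constant = 0.01882184.
P(Urn III | evidence) = 0.000624 / 0.01882184 ≈ 0.033.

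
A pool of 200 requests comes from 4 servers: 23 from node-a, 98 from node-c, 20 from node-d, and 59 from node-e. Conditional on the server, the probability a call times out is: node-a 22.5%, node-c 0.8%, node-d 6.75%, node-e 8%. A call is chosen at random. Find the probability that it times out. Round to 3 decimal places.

0.060

By Bayes' rule, posterior ∝ prior × likelihood:
  node-a: 0.115 × 0.225 = 0.025875
  node-c: 0.49 × 0.008 = 0.00392
  node-d: 0.1 × 0.0675 = 0.00675
  node-e: 0.295 × 0.08 = 0.0236
P(timeout) = 0.025875 + 0.00392 + 0.00675 + 0.0236 = 0.060145 → 0.060.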